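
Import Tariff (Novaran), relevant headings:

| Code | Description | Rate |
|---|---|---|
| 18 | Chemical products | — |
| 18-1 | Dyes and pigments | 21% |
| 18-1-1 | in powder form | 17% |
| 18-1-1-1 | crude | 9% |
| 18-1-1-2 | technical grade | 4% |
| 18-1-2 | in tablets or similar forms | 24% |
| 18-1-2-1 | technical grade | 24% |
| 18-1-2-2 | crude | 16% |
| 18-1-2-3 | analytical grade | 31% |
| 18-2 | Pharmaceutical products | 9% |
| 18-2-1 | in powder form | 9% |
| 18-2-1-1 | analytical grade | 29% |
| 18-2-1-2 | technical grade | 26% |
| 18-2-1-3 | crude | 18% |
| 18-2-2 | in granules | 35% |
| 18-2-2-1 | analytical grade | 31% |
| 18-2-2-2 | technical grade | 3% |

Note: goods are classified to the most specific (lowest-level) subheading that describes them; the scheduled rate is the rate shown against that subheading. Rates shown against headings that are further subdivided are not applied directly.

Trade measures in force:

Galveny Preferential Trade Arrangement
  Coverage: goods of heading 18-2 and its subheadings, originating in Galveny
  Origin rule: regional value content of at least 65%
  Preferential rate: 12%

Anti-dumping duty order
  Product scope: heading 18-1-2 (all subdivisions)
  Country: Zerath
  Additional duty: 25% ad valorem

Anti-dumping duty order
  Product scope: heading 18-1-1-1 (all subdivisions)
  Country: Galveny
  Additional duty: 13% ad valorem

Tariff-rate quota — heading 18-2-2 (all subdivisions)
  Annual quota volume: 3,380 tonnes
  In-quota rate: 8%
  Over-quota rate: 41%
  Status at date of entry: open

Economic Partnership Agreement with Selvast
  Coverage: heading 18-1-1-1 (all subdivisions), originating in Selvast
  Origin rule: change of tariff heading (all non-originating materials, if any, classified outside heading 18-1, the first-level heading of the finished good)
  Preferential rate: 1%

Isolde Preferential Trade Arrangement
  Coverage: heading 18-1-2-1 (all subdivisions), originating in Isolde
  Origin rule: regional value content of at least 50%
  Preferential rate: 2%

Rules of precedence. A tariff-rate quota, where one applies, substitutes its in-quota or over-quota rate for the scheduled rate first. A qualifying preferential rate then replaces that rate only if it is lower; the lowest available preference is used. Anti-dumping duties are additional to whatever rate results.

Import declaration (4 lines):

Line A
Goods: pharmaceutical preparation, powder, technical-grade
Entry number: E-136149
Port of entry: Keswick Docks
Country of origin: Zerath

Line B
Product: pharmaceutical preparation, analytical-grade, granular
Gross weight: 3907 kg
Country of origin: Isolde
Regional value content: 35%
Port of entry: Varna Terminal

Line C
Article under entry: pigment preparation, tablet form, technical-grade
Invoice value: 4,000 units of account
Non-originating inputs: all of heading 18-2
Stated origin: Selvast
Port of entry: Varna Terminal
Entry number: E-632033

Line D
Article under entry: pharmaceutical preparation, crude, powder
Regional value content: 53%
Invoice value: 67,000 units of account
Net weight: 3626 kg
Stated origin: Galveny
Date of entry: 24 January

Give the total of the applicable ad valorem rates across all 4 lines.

Line A: pharmaceutical → 18-2; powder → 18-2-1; technical-grade → 18-2-1-2. Scheduled 26%. No special measure applies. → 26%.
Line B: pharmaceutical → 18-2; granular → 18-2-2; analytical-grade → 18-2-2-1. Scheduled 31%. quota on 18-2-2 open → in-quota 8%; Isolde agreement on 18-1-2-1: 18-2-2-1 not covered. → 8%.
Line C: pigment → 18-1; tablet form → 18-1-2; technical-grade → 18-1-2-1. Scheduled 24%. Selvast agreement on 18-1-1-1: 18-1-2-1 not covered. → 24%.
Line D: pharmaceutical → 18-2; powder → 18-2-1; crude → 18-2-1-3. Scheduled 18%. Galveny agreement on 18-2: RVC < 65%. → 18%.
Sum: 26% + 8% + 24% + 18% = 76%.

76%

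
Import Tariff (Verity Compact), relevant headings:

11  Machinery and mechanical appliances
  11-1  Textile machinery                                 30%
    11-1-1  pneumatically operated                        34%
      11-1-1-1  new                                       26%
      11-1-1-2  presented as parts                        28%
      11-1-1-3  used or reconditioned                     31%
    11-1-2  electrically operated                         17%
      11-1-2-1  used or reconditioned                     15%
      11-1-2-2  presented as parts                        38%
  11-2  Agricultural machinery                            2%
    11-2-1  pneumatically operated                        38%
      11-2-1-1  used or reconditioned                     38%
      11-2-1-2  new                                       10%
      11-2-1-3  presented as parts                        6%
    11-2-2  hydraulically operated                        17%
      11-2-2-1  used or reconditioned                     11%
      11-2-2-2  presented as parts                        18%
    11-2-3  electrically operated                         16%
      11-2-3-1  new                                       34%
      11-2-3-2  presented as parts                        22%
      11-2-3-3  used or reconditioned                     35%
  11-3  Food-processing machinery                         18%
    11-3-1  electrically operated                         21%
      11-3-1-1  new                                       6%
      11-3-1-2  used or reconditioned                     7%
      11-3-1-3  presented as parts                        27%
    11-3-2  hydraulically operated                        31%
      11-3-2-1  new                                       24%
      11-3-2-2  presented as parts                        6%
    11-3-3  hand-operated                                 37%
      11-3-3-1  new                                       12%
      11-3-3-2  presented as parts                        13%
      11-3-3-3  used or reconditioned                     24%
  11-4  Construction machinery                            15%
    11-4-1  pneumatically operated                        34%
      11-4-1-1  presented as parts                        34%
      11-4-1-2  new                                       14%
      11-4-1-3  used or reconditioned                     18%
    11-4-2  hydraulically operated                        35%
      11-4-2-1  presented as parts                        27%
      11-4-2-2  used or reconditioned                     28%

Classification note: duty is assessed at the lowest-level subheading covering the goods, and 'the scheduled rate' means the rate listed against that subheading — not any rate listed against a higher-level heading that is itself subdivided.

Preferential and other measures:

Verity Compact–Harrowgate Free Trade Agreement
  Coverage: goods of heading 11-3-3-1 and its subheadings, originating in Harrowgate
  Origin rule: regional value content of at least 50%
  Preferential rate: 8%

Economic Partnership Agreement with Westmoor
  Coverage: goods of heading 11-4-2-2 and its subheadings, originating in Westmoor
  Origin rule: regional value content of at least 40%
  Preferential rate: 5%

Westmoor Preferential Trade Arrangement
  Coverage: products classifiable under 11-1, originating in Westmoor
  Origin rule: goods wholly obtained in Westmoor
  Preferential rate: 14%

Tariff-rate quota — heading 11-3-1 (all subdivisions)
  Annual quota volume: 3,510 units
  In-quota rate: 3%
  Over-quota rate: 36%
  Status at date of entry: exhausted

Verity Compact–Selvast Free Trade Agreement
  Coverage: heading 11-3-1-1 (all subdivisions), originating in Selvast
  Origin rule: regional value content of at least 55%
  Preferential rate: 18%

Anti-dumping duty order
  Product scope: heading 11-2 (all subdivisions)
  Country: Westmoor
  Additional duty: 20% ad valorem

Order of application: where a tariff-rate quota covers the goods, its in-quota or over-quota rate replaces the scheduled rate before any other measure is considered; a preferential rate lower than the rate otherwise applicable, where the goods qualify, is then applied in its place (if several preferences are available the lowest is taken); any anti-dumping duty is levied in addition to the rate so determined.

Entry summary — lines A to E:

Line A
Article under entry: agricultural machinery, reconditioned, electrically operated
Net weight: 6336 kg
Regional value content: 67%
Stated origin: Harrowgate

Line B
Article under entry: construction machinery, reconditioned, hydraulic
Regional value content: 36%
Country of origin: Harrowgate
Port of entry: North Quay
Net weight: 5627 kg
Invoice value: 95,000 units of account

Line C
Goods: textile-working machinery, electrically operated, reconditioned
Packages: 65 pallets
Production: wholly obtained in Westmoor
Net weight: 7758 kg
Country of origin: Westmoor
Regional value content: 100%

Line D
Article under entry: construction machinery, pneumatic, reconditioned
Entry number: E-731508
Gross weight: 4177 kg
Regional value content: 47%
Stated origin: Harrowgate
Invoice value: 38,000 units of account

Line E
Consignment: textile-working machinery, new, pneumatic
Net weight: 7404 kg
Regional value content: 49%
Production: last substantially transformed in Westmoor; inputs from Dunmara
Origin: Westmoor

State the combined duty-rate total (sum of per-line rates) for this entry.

121%

Line A: agricultural → 11-2; electrically operated → 11-2-3; reconditioned → 11-2-3-3. Scheduled 35%. Harrowgate agreement on 11-3-3-1: 11-2-3-3 not covered. → 35%.
Line B: construction → 11-4; hydraulic → 11-4-2; reconditioned → 11-4-2-2. Scheduled 28%. Harrowgate agreement on 11-3-3-1: 11-4-2-2 not covered. → 28%.
Line C: textile-working → 11-1; electrically operated → 11-1-2; reconditioned → 11-1-2-1. Scheduled 15%. Westmoor agreement on 11-4-2-2: 11-1-2-1 not covered; Westmoor agreement on 11-1: wholly obtained → 14% available; preferential 14%. → 14%.
Line D: construction → 11-4; pneumatic → 11-4-1; reconditioned → 11-4-1-3. Scheduled 18%. Harrowgate agreement on 11-3-3-1: 11-4-1-3 not covered. → 18%.
Line E: textile-working → 11-1; pneumatic → 11-1-1; new → 11-1-1-1. Scheduled 26%. Westmoor agreement on 11-4-2-2: 11-1-1-1 not covered; Westmoor agreement on 11-1: not wholly obtained. → 26%.
Sum: 35% + 28% + 14% + 18% + 26% = 121%.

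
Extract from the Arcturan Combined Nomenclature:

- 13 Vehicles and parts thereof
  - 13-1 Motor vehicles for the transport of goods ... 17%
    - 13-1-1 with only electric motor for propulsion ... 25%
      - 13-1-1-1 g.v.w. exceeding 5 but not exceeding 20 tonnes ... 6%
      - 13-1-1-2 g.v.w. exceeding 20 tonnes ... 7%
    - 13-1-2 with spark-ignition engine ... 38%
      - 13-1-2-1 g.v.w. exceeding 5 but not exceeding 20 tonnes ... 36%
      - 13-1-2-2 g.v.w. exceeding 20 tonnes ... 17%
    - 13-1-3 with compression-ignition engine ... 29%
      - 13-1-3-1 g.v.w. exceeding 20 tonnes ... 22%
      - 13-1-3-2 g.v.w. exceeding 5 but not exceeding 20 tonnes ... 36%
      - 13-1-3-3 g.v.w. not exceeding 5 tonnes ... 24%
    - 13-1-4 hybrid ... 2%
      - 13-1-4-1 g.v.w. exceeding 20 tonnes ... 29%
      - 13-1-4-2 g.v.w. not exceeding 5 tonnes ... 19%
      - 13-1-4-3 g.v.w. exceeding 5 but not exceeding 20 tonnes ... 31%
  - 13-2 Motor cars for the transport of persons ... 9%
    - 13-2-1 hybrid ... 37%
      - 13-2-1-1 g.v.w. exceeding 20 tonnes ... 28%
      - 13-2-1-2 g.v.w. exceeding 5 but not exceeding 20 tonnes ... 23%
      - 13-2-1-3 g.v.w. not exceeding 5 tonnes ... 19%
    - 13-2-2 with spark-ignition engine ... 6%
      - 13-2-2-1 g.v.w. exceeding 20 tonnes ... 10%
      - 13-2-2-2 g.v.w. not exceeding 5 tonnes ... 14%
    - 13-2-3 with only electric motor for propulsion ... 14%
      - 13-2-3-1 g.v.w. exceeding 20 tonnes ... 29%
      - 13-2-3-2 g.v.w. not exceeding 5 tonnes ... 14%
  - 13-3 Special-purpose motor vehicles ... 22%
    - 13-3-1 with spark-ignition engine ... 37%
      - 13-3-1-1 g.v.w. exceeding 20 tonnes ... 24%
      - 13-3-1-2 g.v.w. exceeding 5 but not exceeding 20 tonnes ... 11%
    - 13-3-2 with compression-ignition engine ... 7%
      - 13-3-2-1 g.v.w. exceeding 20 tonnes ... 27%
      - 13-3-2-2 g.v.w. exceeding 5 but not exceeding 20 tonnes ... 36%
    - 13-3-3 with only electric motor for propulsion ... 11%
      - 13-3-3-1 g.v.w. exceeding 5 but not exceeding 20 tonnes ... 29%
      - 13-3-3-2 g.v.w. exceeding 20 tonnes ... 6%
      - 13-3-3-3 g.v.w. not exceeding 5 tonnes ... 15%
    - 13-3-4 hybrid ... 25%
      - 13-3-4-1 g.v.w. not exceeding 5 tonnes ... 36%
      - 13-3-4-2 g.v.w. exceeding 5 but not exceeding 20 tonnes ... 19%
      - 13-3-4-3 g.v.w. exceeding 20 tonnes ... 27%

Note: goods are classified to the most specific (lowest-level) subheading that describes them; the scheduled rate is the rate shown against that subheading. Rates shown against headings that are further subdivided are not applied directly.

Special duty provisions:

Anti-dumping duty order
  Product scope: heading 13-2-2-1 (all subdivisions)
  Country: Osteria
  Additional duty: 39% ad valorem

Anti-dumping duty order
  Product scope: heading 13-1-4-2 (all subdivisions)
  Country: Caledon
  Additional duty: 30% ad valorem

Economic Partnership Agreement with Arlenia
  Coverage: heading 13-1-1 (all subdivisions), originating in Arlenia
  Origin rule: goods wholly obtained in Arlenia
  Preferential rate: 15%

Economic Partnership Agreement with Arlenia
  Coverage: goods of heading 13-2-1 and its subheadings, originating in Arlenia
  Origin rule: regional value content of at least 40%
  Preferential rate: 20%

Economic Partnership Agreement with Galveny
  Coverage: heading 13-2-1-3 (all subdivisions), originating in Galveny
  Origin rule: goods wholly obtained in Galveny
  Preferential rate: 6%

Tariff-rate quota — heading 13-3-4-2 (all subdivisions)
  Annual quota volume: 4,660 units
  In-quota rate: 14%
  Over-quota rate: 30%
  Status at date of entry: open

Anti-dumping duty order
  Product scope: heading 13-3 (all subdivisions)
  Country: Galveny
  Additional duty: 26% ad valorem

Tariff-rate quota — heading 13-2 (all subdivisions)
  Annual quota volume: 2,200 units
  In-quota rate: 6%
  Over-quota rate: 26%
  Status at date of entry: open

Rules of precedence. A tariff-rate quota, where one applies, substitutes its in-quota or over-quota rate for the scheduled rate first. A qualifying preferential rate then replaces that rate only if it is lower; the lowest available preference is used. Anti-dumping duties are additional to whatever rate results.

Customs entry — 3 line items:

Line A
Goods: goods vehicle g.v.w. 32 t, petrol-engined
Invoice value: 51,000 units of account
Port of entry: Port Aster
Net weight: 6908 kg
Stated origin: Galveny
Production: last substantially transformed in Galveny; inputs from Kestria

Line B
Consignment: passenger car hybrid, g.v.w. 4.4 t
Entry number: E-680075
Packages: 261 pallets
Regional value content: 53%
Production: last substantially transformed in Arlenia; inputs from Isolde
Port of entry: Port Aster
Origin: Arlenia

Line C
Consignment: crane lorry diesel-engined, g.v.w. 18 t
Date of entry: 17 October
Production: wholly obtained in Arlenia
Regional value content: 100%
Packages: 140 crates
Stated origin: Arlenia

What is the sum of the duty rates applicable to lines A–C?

59%

Line A: goods vehicle → 13-1; petrol-engined → 13-1-2; g.v.w. 32 t → 13-1-2-2. Scheduled 17%. Galveny agreement on 13-2-1-3: 13-1-2-2 not covered. → 17%.
Line B: passenger car → 13-2; hybrid → 13-2-1; g.v.w. 4.4 t → 13-2-1-3. Scheduled 19%. quota on 13-2 open → in-quota 6%; Arlenia agreement on 13-1-1: 13-2-1-3 not covered; Arlenia agreement on 13-2-1: RVC ≥ 40% → 20% available; preference 20% not lower than 6% → no reduction. → 6%.
Line C: crane lorry → 13-3; diesel-engined → 13-3-2; g.v.w. 18 t → 13-3-2-2. Scheduled 36%. Arlenia agreement on 13-1-1: 13-3-2-2 not covered; Arlenia agreement on 13-2-1: 13-3-2-2 not covered. → 36%.
Sum: 17% + 6% + 36% = 59%.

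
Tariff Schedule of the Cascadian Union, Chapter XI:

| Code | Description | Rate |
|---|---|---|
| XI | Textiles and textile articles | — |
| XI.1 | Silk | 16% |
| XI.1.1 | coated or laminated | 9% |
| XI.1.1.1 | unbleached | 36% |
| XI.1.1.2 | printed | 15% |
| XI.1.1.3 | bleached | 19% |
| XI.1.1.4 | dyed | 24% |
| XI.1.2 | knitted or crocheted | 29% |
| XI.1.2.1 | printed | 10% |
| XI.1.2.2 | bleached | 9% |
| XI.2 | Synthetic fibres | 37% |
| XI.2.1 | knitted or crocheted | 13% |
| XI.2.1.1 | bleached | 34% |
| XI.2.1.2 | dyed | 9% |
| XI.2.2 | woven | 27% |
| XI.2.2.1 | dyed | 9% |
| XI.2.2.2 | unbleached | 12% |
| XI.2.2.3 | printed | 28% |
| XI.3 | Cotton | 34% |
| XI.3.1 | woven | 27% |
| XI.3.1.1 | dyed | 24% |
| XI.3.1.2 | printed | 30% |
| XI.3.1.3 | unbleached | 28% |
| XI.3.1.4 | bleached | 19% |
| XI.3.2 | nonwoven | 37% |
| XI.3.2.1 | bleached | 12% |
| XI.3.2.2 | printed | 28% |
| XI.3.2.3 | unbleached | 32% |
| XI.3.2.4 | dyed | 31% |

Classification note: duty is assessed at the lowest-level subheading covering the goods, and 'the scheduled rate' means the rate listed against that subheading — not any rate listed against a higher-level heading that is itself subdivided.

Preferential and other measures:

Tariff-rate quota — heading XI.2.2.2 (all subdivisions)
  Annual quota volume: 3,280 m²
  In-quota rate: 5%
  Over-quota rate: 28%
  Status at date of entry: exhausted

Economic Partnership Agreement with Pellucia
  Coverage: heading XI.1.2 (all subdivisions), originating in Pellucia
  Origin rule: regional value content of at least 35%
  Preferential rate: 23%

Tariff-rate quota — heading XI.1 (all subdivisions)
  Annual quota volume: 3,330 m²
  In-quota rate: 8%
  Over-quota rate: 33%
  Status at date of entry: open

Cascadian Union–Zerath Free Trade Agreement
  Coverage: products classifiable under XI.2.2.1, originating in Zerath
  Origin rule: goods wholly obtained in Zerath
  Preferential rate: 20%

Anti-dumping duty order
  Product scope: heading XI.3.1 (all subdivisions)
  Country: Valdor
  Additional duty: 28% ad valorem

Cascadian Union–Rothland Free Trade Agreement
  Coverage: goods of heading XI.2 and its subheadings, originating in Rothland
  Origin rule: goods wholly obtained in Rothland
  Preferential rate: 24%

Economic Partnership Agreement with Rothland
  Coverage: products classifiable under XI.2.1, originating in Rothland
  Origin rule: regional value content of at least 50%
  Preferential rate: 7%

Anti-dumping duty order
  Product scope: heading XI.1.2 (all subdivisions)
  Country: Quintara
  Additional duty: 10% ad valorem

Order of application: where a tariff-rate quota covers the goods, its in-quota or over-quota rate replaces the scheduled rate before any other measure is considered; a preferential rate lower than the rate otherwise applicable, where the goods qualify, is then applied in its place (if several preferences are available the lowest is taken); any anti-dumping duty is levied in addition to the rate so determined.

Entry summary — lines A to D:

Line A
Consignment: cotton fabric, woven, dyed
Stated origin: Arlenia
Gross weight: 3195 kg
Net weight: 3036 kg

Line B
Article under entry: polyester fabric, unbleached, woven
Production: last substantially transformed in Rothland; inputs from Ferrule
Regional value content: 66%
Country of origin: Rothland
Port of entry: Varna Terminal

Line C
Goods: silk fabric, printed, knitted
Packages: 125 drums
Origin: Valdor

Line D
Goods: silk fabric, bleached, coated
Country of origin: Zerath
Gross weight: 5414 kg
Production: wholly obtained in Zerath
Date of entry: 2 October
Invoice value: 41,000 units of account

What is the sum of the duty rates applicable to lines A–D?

68%

Line A: cotton → XI.3; woven → XI.3.1; dyed → XI.3.1.1. Scheduled 24%. No special measure applies. → 24%.
Line B: polyester → XI.2; woven → XI.2.2; unbleached → XI.2.2.2. Scheduled 12%. quota on XI.2.2.2 exhausted → over-quota 28%; Rothland agreement on XI.2: not wholly obtained; Rothland agreement on XI.2.1: XI.2.2.2 not covered. → 28%.
Line C: silk → XI.1; knitted → XI.1.2; printed → XI.1.2.1. Scheduled 10%. quota on XI.1 open → in-quota 8%. → 8%.
Line D: silk → XI.1; coated → XI.1.1; bleached → XI.1.1.3. Scheduled 19%. quota on XI.1 open → in-quota 8%; Zerath agreement on XI.2.2.1: XI.1.1.3 not covered. → 8%.
Sum: 24% + 28% + 8% + 8% = 68%.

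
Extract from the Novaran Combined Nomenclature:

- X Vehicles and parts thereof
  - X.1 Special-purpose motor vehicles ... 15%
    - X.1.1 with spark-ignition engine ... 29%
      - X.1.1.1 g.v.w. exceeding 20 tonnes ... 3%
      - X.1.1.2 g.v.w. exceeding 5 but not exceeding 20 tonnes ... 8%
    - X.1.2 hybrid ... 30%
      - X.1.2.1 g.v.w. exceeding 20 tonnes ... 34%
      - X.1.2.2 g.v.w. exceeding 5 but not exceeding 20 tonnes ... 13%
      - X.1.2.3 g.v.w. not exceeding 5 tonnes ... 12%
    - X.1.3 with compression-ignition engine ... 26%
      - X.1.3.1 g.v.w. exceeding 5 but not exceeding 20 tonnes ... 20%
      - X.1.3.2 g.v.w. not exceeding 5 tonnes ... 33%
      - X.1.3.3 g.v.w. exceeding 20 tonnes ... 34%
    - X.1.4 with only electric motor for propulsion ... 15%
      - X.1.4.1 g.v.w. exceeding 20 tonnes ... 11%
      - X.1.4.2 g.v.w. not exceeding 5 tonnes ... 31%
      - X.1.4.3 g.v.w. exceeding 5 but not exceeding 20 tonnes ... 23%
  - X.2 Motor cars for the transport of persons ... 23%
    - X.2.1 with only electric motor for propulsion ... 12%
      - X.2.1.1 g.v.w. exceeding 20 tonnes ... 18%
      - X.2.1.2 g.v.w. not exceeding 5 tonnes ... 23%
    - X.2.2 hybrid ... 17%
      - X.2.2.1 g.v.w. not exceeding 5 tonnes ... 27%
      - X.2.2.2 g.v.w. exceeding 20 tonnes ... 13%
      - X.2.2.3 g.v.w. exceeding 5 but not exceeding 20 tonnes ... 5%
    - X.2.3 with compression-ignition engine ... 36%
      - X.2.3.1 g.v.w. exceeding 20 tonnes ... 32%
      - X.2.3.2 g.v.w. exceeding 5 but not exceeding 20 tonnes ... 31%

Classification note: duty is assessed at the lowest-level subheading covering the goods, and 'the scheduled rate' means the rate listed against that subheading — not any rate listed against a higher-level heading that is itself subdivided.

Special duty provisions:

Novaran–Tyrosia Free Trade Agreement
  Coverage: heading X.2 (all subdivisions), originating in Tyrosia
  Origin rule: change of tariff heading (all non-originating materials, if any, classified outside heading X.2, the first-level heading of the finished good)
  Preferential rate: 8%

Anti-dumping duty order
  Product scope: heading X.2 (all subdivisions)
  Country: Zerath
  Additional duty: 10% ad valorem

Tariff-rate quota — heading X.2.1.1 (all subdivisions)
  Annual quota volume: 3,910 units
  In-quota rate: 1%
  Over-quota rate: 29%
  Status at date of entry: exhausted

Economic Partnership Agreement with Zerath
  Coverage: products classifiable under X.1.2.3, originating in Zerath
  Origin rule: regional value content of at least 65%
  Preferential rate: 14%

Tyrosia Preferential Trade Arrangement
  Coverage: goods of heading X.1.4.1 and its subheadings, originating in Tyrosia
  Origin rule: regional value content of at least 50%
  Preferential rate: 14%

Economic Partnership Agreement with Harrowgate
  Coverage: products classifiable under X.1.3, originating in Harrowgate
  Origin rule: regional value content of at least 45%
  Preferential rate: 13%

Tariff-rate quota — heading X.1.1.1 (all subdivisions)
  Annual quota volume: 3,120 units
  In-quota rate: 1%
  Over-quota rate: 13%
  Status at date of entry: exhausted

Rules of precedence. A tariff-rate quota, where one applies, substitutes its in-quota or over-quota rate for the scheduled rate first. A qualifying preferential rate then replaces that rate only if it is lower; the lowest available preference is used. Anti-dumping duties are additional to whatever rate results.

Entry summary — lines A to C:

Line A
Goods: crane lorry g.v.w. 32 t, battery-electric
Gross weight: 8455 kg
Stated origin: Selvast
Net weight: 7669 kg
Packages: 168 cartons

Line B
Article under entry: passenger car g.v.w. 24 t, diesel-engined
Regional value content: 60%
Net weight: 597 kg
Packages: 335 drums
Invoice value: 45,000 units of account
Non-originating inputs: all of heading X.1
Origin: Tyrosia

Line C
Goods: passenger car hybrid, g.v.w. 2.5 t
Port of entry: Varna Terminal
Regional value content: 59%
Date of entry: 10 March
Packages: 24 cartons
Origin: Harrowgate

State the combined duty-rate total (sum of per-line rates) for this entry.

Line A: crane lorry → X.1; battery-electric → X.1.4; g.v.w. 32 t → X.1.4.1. Scheduled 11%. No special measure applies. → 11%.
Line B: passenger car → X.2; diesel-engined → X.2.3; g.v.w. 24 t → X.2.3.1. Scheduled 32%. Tyrosia agreement on X.2: CTH met → 8% available; Tyrosia agreement on X.1.4.1: X.2.3.1 not covered; preferential 8%. → 8%.
Line C: passenger car → X.2; hybrid → X.2.2; g.v.w. 2.5 t → X.2.2.1. Scheduled 27%. Harrowgate agreement on X.1.3: X.2.2.1 not covered. → 27%.
Sum: 11% + 8% + 27% = 46%.

46%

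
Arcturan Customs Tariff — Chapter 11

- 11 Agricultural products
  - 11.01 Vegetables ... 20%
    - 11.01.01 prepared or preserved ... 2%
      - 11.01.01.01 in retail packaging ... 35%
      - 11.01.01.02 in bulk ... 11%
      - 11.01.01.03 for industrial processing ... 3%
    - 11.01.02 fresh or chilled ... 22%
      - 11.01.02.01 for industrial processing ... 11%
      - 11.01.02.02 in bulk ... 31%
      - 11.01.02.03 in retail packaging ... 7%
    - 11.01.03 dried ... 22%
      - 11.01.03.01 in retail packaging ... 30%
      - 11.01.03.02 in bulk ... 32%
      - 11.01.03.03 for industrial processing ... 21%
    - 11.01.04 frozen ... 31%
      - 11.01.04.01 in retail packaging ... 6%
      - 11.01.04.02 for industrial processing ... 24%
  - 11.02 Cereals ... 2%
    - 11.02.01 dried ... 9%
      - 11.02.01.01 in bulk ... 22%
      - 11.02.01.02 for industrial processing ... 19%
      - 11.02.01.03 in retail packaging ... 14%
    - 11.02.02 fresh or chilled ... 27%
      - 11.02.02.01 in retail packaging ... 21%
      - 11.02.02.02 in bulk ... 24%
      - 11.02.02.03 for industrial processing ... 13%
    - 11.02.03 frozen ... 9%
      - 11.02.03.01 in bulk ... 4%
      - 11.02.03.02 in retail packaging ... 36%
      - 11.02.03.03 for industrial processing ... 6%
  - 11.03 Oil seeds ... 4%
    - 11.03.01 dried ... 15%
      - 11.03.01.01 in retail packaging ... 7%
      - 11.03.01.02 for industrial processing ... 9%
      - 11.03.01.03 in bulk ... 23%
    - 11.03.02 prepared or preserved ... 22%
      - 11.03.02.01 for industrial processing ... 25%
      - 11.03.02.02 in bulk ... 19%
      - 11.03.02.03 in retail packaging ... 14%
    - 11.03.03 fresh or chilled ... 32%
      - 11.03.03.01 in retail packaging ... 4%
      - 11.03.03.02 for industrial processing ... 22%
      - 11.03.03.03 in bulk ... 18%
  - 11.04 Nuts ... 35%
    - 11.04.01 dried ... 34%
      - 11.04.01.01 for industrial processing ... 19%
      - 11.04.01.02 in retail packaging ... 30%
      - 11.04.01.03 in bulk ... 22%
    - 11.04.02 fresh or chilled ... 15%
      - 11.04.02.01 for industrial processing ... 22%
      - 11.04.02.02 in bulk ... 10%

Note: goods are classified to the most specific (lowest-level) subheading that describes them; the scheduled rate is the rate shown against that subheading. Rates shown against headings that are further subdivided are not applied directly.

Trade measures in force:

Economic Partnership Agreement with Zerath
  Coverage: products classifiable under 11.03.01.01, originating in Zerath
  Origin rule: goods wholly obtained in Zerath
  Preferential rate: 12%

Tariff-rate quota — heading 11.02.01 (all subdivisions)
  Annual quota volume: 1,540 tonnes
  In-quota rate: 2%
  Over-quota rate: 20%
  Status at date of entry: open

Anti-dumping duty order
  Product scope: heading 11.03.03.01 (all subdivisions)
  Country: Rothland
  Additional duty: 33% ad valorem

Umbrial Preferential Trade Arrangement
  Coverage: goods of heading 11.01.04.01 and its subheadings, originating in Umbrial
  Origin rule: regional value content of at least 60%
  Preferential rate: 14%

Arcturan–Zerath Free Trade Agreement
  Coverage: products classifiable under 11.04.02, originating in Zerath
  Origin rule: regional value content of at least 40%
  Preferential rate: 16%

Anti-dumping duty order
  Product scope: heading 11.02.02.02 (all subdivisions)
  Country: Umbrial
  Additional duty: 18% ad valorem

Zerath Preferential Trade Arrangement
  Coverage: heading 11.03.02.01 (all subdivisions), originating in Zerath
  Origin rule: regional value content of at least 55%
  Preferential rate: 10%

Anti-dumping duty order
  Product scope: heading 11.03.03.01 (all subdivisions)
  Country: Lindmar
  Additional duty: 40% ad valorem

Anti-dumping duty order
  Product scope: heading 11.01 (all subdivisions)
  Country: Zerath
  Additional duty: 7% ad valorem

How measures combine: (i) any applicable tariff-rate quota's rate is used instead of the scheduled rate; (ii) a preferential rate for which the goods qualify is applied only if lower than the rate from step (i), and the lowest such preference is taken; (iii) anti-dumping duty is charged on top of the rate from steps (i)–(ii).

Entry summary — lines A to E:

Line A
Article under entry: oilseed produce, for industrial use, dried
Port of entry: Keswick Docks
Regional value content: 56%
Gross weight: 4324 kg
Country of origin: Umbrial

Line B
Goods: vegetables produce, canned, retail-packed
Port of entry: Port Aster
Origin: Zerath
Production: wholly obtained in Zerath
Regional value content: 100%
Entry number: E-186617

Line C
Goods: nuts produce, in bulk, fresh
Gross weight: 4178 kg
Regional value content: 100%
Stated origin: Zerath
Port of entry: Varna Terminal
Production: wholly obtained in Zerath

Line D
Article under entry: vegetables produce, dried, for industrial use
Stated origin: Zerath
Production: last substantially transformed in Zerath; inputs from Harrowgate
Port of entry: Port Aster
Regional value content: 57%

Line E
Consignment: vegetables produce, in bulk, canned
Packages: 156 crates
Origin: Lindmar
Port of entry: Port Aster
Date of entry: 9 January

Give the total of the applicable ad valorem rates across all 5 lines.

100%

Line A: oilseed → 11.03; dried → 11.03.01; for industrial use → 11.03.01.02. Scheduled 9%. Umbrial agreement on 11.01.04.01: 11.03.01.02 not covered. → 9%.
Line B: vegetables → 11.01; canned → 11.01.01; retail-packed → 11.01.01.01. Scheduled 35%. Zerath agreement on 11.03.01.01: 11.01.01.01 not covered; Zerath agreement on 11.04.02: 11.01.01.01 not covered; Zerath agreement on 11.03.02.01: 11.01.01.01 not covered; anti-dumping (Zerath, 11.01): +7%; total 35% + 7% = 42%. → 42%.
Line C: nuts → 11.04; fresh → 11.04.02; in bulk → 11.04.02.02. Scheduled 10%. Zerath agreement on 11.03.01.01: 11.04.02.02 not covered; Zerath agreement on 11.04.02: RVC ≥ 40% → 16% available; Zerath agreement on 11.03.02.01: 11.04.02.02 not covered; preference 16% not lower than 10% → no reduction. → 10%.
Line D: vegetables → 11.01; dried → 11.01.03; for industrial use → 11.01.03.03. Scheduled 21%. Zerath agreement on 11.03.01.01: 11.01.03.03 not covered; Zerath agreement on 11.04.02: 11.01.03.03 not covered; Zerath agreement on 11.03.02.01: 11.01.03.03 not covered; anti-dumping (Zerath, 11.01): +7%; total 21% + 7% = 28%. → 28%.
Line E: vegetables → 11.01; canned → 11.01.01; in bulk → 11.01.01.02. Scheduled 11%. No special measure applies. → 11%.
Sum: 9% + 42% + 10% + 28% + 11% = 100%.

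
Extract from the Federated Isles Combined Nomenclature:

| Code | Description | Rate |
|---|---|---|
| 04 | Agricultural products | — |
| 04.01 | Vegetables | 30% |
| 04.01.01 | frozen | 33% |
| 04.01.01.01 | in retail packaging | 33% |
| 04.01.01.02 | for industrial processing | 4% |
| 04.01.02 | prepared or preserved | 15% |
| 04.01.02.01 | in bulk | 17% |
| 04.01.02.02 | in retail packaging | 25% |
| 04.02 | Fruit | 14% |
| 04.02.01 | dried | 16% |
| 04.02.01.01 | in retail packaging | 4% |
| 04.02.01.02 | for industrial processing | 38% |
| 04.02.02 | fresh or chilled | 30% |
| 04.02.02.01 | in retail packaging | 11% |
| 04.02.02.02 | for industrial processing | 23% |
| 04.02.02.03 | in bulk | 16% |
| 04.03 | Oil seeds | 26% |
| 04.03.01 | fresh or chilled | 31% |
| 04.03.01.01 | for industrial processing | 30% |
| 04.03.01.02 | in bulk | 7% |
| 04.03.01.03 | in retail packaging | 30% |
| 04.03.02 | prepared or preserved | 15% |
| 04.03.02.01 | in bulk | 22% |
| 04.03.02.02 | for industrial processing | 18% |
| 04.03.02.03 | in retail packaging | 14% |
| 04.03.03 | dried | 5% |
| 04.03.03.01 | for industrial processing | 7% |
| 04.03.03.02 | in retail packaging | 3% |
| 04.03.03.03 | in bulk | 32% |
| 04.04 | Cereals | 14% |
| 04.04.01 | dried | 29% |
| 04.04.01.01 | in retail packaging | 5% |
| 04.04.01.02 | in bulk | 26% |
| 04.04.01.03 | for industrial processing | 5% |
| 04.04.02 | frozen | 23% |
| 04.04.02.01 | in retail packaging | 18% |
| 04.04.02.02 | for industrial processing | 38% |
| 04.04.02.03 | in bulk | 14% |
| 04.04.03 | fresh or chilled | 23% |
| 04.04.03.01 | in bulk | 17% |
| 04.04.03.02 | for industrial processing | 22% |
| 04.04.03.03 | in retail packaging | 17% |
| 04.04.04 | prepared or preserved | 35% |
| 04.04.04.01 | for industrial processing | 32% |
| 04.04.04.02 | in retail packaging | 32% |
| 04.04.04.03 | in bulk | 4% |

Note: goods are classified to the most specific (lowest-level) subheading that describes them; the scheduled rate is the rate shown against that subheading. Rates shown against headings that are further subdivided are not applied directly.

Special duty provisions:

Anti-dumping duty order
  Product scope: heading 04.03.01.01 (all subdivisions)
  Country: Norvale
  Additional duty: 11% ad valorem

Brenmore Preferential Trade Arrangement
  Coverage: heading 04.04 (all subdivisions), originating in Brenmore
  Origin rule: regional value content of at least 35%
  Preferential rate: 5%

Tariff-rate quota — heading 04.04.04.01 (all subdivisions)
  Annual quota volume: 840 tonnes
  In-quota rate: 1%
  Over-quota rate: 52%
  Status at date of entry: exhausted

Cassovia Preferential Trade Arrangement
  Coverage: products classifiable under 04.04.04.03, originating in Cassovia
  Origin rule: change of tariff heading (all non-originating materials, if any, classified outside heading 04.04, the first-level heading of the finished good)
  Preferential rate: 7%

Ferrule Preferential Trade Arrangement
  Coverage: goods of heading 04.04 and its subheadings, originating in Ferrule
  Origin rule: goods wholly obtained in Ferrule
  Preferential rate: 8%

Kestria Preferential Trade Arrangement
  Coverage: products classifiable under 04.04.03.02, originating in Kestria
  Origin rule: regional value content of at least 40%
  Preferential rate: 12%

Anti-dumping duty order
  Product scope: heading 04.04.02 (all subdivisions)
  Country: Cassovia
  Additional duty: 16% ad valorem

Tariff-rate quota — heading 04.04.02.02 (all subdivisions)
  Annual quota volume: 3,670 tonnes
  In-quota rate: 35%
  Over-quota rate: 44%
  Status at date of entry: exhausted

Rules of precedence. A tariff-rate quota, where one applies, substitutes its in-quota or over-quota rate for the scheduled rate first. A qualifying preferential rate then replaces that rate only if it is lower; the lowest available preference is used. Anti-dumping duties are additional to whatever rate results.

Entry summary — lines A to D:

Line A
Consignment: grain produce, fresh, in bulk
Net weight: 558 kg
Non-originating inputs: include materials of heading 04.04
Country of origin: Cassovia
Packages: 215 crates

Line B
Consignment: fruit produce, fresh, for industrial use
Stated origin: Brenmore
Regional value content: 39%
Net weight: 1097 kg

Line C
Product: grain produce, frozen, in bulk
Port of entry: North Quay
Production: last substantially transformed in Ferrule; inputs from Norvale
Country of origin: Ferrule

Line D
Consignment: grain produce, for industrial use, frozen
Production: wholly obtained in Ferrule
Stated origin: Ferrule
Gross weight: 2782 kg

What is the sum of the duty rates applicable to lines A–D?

Line A: grain → 04.04; fresh → 04.04.03; in bulk → 04.04.03.01. Scheduled 17%. Cassovia agreement on 04.04.04.03: 04.04.03.01 not covered. → 17%.
Line B: fruit → 04.02; fresh → 04.02.02; for industrial use → 04.02.02.02. Scheduled 23%. Brenmore agreement on 04.04: 04.02.02.02 not covered. → 23%.
Line C: grain → 04.04; frozen → 04.04.02; in bulk → 04.04.02.03. Scheduled 14%. Ferrule agreement on 04.04: not wholly obtained. → 14%.
Line D: grain → 04.04; frozen → 04.04.02; for industrial use → 04.04.02.02. Scheduled 38%. quota on 04.04.02.02 exhausted → over-quota 44%; Ferrule agreement on 04.04: wholly obtained → 8% available; preferential 8%. → 8%.
Sum: 17% + 23% + 14% + 8% = 62%.

62%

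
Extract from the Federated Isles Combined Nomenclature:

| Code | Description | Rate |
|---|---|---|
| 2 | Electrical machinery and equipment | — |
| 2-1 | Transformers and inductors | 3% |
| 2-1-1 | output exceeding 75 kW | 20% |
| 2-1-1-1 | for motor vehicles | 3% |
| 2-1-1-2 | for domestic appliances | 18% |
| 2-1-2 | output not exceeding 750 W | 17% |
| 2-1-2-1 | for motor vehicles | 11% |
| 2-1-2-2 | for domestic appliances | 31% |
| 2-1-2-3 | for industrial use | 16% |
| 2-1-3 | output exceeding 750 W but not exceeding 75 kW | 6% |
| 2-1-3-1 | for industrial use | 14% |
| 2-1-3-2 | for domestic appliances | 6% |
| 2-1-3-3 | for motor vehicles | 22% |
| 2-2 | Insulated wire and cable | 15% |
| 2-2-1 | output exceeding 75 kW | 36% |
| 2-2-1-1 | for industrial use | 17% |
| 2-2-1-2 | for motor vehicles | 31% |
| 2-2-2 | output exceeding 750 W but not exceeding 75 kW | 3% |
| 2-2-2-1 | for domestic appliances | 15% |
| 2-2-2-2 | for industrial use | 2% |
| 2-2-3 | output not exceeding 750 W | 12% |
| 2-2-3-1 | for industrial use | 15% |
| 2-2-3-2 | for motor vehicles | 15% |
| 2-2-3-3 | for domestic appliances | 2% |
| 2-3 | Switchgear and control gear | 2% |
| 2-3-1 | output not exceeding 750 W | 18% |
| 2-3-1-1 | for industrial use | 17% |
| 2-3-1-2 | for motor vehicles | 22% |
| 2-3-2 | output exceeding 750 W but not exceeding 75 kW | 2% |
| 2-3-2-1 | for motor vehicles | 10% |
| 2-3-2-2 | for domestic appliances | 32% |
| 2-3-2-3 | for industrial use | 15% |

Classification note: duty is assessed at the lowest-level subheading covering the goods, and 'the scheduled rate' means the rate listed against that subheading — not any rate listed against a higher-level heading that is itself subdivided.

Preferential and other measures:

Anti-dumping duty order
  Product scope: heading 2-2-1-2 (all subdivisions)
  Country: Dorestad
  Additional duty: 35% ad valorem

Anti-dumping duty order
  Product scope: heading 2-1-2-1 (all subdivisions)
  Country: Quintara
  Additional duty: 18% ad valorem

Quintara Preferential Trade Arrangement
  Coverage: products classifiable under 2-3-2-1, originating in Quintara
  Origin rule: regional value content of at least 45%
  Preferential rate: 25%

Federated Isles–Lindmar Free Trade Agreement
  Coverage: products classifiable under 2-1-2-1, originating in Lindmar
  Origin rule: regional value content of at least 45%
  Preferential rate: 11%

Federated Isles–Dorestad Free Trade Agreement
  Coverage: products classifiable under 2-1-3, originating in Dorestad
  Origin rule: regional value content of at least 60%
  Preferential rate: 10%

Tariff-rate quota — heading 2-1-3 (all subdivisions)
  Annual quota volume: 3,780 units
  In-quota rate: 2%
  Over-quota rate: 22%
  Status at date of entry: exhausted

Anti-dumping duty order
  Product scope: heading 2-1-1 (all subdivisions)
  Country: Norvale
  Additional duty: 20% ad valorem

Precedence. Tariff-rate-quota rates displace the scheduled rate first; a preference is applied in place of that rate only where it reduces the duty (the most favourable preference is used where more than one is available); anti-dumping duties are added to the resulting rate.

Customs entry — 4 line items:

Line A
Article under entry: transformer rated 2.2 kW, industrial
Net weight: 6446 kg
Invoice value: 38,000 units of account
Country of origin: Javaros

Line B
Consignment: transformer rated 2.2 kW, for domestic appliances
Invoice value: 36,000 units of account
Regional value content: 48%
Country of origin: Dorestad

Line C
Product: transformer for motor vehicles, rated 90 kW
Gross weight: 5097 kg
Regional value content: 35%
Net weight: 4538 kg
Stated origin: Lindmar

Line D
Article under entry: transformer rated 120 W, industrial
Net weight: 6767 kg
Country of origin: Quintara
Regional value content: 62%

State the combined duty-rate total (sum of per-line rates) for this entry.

63%

Line A: transformer → 2-1; rated 2.2 kW → 2-1-3; industrial → 2-1-3-1. Scheduled 14%. quota on 2-1-3 exhausted → over-quota 22%. → 22%.
Line B: transformer → 2-1; rated 2.2 kW → 2-1-3; for domestic appliances → 2-1-3-2. Scheduled 6%. quota on 2-1-3 exhausted → over-quota 22%; Dorestad agreement on 2-1-3: RVC < 60%. → 22%.
Line C: transformer → 2-1; rated 90 kW → 2-1-1; for motor vehicles → 2-1-1-1. Scheduled 3%. Lindmar agreement on 2-1-2-1: 2-1-1-1 not covered. → 3%.
Line D: transformer → 2-1; rated 120 W → 2-1-2; industrial → 2-1-2-3. Scheduled 16%. Quintara agreement on 2-3-2-1: 2-1-2-3 not covered. → 16%.
Sum: 22% + 22% + 3% + 16% = 63%.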